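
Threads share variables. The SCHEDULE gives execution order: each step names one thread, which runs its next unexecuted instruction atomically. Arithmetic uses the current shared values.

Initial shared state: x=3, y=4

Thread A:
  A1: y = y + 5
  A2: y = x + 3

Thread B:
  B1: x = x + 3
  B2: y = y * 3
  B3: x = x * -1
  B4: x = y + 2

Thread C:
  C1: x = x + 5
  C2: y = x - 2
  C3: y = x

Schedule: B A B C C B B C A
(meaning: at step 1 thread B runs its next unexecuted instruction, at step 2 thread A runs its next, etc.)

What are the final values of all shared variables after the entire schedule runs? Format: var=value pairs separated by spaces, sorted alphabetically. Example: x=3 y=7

Answer: x=11 y=14

Derivation:
Step 1: thread B executes B1 (x = x + 3). Shared: x=6 y=4. PCs: A@0 B@1 C@0
Step 2: thread A executes A1 (y = y + 5). Shared: x=6 y=9. PCs: A@1 B@1 C@0
Step 3: thread B executes B2 (y = y * 3). Shared: x=6 y=27. PCs: A@1 B@2 C@0
Step 4: thread C executes C1 (x = x + 5). Shared: x=11 y=27. PCs: A@1 B@2 C@1
Step 5: thread C executes C2 (y = x - 2). Shared: x=11 y=9. PCs: A@1 B@2 C@2
Step 6: thread B executes B3 (x = x * -1). Shared: x=-11 y=9. PCs: A@1 B@3 C@2
Step 7: thread B executes B4 (x = y + 2). Shared: x=11 y=9. PCs: A@1 B@4 C@2
Step 8: thread C executes C3 (y = x). Shared: x=11 y=11. PCs: A@1 B@4 C@3
Step 9: thread A executes A2 (y = x + 3). Shared: x=11 y=14. PCs: A@2 B@4 C@3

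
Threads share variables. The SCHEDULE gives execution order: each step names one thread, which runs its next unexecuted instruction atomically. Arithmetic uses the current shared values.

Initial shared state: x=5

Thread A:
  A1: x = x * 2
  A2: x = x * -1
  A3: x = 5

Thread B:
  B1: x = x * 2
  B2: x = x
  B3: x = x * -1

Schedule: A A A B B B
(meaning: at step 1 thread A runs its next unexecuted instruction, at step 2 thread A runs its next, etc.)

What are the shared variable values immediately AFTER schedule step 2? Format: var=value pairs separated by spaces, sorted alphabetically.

Answer: x=-10

Derivation:
Step 1: thread A executes A1 (x = x * 2). Shared: x=10. PCs: A@1 B@0
Step 2: thread A executes A2 (x = x * -1). Shared: x=-10. PCs: A@2 B@0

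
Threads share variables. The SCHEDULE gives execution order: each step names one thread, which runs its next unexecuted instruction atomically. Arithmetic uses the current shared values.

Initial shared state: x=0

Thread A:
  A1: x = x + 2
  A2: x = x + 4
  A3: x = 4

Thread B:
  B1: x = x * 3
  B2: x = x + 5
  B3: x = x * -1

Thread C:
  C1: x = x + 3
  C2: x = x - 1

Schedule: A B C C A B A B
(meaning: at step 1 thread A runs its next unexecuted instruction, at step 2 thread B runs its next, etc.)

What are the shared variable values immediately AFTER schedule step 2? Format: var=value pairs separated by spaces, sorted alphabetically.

Answer: x=6

Derivation:
Step 1: thread A executes A1 (x = x + 2). Shared: x=2. PCs: A@1 B@0 C@0
Step 2: thread B executes B1 (x = x * 3). Shared: x=6. PCs: A@1 B@1 C@0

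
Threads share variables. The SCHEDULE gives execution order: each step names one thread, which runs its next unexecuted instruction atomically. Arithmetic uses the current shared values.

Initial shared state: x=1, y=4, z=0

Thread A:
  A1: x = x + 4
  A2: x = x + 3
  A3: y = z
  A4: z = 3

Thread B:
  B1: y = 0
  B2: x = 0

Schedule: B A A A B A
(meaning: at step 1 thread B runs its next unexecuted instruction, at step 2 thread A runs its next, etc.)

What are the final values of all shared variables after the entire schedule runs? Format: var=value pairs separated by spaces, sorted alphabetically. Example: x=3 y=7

Step 1: thread B executes B1 (y = 0). Shared: x=1 y=0 z=0. PCs: A@0 B@1
Step 2: thread A executes A1 (x = x + 4). Shared: x=5 y=0 z=0. PCs: A@1 B@1
Step 3: thread A executes A2 (x = x + 3). Shared: x=8 y=0 z=0. PCs: A@2 B@1
Step 4: thread A executes A3 (y = z). Shared: x=8 y=0 z=0. PCs: A@3 B@1
Step 5: thread B executes B2 (x = 0). Shared: x=0 y=0 z=0. PCs: A@3 B@2
Step 6: thread A executes A4 (z = 3). Shared: x=0 y=0 z=3. PCs: A@4 B@2

Answer: x=0 y=0 z=3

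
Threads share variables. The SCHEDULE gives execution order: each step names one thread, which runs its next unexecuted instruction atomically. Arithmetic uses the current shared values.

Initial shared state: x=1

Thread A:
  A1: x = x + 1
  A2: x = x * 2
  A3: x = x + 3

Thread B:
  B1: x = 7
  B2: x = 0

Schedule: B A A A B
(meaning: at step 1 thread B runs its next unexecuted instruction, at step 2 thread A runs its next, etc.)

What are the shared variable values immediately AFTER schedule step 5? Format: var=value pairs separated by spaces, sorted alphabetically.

Step 1: thread B executes B1 (x = 7). Shared: x=7. PCs: A@0 B@1
Step 2: thread A executes A1 (x = x + 1). Shared: x=8. PCs: A@1 B@1
Step 3: thread A executes A2 (x = x * 2). Shared: x=16. PCs: A@2 B@1
Step 4: thread A executes A3 (x = x + 3). Shared: x=19. PCs: A@3 B@1
Step 5: thread B executes B2 (x = 0). Shared: x=0. PCs: A@3 B@2

Answer: x=0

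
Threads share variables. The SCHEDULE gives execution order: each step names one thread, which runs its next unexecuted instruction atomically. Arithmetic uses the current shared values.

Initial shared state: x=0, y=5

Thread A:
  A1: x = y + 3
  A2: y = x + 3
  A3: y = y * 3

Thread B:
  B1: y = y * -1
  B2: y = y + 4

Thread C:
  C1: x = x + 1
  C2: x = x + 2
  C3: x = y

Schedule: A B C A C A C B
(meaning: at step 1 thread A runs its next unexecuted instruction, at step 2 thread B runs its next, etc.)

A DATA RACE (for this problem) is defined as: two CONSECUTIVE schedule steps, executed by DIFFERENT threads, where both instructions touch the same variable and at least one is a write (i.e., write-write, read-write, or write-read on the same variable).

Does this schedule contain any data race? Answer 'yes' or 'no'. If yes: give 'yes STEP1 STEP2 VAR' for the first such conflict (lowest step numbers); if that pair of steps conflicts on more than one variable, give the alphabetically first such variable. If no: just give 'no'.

Answer: yes 1 2 y

Derivation:
Steps 1,2: A(x = y + 3) vs B(y = y * -1). RACE on y (R-W).
Steps 2,3: B(r=y,w=y) vs C(r=x,w=x). No conflict.
Steps 3,4: C(x = x + 1) vs A(y = x + 3). RACE on x (W-R).
Steps 4,5: A(y = x + 3) vs C(x = x + 2). RACE on x (R-W).
Steps 5,6: C(r=x,w=x) vs A(r=y,w=y). No conflict.
Steps 6,7: A(y = y * 3) vs C(x = y). RACE on y (W-R).
Steps 7,8: C(x = y) vs B(y = y + 4). RACE on y (R-W).
First conflict at steps 1,2.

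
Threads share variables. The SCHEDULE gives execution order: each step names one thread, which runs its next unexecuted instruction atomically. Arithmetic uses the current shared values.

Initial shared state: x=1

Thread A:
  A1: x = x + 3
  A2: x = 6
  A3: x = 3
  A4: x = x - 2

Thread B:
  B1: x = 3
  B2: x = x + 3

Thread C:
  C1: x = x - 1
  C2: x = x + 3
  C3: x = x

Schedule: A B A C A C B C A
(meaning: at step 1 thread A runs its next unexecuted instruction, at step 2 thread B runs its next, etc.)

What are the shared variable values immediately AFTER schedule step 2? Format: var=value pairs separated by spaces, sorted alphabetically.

Step 1: thread A executes A1 (x = x + 3). Shared: x=4. PCs: A@1 B@0 C@0
Step 2: thread B executes B1 (x = 3). Shared: x=3. PCs: A@1 B@1 C@0

Answer: x=3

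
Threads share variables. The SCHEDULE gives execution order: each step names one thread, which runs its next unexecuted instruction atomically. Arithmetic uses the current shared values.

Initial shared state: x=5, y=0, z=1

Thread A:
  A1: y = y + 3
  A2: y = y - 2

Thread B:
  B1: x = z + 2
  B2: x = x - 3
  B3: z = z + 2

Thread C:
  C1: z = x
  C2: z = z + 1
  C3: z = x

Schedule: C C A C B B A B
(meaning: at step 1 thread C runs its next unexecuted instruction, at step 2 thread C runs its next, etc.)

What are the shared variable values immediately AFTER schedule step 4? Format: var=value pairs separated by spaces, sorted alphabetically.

Answer: x=5 y=3 z=5

Derivation:
Step 1: thread C executes C1 (z = x). Shared: x=5 y=0 z=5. PCs: A@0 B@0 C@1
Step 2: thread C executes C2 (z = z + 1). Shared: x=5 y=0 z=6. PCs: A@0 B@0 C@2
Step 3: thread A executes A1 (y = y + 3). Shared: x=5 y=3 z=6. PCs: A@1 B@0 C@2
Step 4: thread C executes C3 (z = x). Shared: x=5 y=3 z=5. PCs: A@1 B@0 C@3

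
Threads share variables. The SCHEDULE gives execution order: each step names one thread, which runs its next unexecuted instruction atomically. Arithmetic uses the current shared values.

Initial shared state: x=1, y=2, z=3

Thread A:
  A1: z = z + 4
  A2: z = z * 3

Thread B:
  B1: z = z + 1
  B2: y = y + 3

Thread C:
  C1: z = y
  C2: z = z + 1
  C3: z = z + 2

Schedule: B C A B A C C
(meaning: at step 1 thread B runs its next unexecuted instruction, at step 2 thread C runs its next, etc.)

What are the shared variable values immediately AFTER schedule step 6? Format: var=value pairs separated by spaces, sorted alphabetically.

Answer: x=1 y=5 z=19

Derivation:
Step 1: thread B executes B1 (z = z + 1). Shared: x=1 y=2 z=4. PCs: A@0 B@1 C@0
Step 2: thread C executes C1 (z = y). Shared: x=1 y=2 z=2. PCs: A@0 B@1 C@1
Step 3: thread A executes A1 (z = z + 4). Shared: x=1 y=2 z=6. PCs: A@1 B@1 C@1
Step 4: thread B executes B2 (y = y + 3). Shared: x=1 y=5 z=6. PCs: A@1 B@2 C@1
Step 5: thread A executes A2 (z = z * 3). Shared: x=1 y=5 z=18. PCs: A@2 B@2 C@1
Step 6: thread C executes C2 (z = z + 1). Shared: x=1 y=5 z=19. PCs: A@2 B@2 C@2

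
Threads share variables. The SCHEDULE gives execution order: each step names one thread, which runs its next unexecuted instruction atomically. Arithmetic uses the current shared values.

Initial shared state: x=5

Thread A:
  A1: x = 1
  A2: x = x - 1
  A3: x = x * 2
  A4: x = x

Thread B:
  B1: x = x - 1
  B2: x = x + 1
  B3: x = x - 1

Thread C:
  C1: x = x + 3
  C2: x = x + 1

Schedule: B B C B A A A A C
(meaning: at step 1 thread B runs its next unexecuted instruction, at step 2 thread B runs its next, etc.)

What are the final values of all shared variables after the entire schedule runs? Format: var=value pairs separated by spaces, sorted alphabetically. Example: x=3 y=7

Step 1: thread B executes B1 (x = x - 1). Shared: x=4. PCs: A@0 B@1 C@0
Step 2: thread B executes B2 (x = x + 1). Shared: x=5. PCs: A@0 B@2 C@0
Step 3: thread C executes C1 (x = x + 3). Shared: x=8. PCs: A@0 B@2 C@1
Step 4: thread B executes B3 (x = x - 1). Shared: x=7. PCs: A@0 B@3 C@1
Step 5: thread A executes A1 (x = 1). Shared: x=1. PCs: A@1 B@3 C@1
Step 6: thread A executes A2 (x = x - 1). Shared: x=0. PCs: A@2 B@3 C@1
Step 7: thread A executes A3 (x = x * 2). Shared: x=0. PCs: A@3 B@3 C@1
Step 8: thread A executes A4 (x = x). Shared: x=0. PCs: A@4 B@3 C@1
Step 9: thread C executes C2 (x = x + 1). Shared: x=1. PCs: A@4 B@3 C@2

Answer: x=1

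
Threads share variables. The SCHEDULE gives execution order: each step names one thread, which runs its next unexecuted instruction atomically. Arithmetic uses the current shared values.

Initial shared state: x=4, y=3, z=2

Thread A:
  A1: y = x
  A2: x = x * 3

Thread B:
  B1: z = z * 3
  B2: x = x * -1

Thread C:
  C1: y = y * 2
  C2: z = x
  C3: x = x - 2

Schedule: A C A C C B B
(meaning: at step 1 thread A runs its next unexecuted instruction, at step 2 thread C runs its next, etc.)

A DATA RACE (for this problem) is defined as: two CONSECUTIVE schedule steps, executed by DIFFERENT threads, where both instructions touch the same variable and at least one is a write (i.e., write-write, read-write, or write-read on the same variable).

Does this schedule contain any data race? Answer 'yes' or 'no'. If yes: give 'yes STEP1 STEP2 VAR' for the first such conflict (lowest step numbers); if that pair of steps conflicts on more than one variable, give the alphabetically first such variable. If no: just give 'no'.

Answer: yes 1 2 y

Derivation:
Steps 1,2: A(y = x) vs C(y = y * 2). RACE on y (W-W).
Steps 2,3: C(r=y,w=y) vs A(r=x,w=x). No conflict.
Steps 3,4: A(x = x * 3) vs C(z = x). RACE on x (W-R).
Steps 4,5: same thread (C). No race.
Steps 5,6: C(r=x,w=x) vs B(r=z,w=z). No conflict.
Steps 6,7: same thread (B). No race.
First conflict at steps 1,2.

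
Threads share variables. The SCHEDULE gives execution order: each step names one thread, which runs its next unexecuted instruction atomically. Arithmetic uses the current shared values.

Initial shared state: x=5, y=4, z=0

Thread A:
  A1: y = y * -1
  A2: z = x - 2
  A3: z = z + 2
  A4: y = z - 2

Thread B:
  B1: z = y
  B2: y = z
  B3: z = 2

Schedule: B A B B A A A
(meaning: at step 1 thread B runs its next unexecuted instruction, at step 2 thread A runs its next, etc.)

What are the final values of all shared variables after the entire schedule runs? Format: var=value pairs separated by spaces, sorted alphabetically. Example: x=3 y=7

Answer: x=5 y=3 z=5

Derivation:
Step 1: thread B executes B1 (z = y). Shared: x=5 y=4 z=4. PCs: A@0 B@1
Step 2: thread A executes A1 (y = y * -1). Shared: x=5 y=-4 z=4. PCs: A@1 B@1
Step 3: thread B executes B2 (y = z). Shared: x=5 y=4 z=4. PCs: A@1 B@2
Step 4: thread B executes B3 (z = 2). Shared: x=5 y=4 z=2. PCs: A@1 B@3
Step 5: thread A executes A2 (z = x - 2). Shared: x=5 y=4 z=3. PCs: A@2 B@3
Step 6: thread A executes A3 (z = z + 2). Shared: x=5 y=4 z=5. PCs: A@3 B@3
Step 7: thread A executes A4 (y = z - 2). Shared: x=5 y=3 z=5. PCs: A@4 B@3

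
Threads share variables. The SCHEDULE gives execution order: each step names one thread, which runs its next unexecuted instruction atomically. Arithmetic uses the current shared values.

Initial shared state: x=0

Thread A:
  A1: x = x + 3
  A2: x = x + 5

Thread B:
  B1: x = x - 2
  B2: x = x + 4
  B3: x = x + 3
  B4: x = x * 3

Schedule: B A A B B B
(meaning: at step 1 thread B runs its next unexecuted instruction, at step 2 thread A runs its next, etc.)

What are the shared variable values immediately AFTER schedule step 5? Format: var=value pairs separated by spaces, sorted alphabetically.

Step 1: thread B executes B1 (x = x - 2). Shared: x=-2. PCs: A@0 B@1
Step 2: thread A executes A1 (x = x + 3). Shared: x=1. PCs: A@1 B@1
Step 3: thread A executes A2 (x = x + 5). Shared: x=6. PCs: A@2 B@1
Step 4: thread B executes B2 (x = x + 4). Shared: x=10. PCs: A@2 B@2
Step 5: thread B executes B3 (x = x + 3). Shared: x=13. PCs: A@2 B@3

Answer: x=13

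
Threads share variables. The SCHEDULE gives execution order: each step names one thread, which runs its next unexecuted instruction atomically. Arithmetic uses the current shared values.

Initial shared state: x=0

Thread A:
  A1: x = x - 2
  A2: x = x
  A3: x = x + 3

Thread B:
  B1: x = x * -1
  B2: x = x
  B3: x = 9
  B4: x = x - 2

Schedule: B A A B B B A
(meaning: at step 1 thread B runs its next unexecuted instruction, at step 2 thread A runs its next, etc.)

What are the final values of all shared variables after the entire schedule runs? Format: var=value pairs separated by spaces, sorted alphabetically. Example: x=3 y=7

Answer: x=10

Derivation:
Step 1: thread B executes B1 (x = x * -1). Shared: x=0. PCs: A@0 B@1
Step 2: thread A executes A1 (x = x - 2). Shared: x=-2. PCs: A@1 B@1
Step 3: thread A executes A2 (x = x). Shared: x=-2. PCs: A@2 B@1
Step 4: thread B executes B2 (x = x). Shared: x=-2. PCs: A@2 B@2
Step 5: thread B executes B3 (x = 9). Shared: x=9. PCs: A@2 B@3
Step 6: thread B executes B4 (x = x - 2). Shared: x=7. PCs: A@2 B@4
Step 7: thread A executes A3 (x = x + 3). Shared: x=10. PCs: A@3 B@4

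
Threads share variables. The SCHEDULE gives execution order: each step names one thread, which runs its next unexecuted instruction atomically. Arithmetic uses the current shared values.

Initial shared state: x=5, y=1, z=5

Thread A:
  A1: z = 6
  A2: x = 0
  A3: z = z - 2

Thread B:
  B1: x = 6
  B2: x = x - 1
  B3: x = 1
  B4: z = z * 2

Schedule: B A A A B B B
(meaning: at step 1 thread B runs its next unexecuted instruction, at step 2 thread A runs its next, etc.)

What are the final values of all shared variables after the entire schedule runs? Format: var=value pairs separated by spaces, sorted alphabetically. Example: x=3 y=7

Answer: x=1 y=1 z=8

Derivation:
Step 1: thread B executes B1 (x = 6). Shared: x=6 y=1 z=5. PCs: A@0 B@1
Step 2: thread A executes A1 (z = 6). Shared: x=6 y=1 z=6. PCs: A@1 B@1
Step 3: thread A executes A2 (x = 0). Shared: x=0 y=1 z=6. PCs: A@2 B@1
Step 4: thread A executes A3 (z = z - 2). Shared: x=0 y=1 z=4. PCs: A@3 B@1
Step 5: thread B executes B2 (x = x - 1). Shared: x=-1 y=1 z=4. PCs: A@3 B@2
Step 6: thread B executes B3 (x = 1). Shared: x=1 y=1 z=4. PCs: A@3 B@3
Step 7: thread B executes B4 (z = z * 2). Shared: x=1 y=1 z=8. PCs: A@3 B@4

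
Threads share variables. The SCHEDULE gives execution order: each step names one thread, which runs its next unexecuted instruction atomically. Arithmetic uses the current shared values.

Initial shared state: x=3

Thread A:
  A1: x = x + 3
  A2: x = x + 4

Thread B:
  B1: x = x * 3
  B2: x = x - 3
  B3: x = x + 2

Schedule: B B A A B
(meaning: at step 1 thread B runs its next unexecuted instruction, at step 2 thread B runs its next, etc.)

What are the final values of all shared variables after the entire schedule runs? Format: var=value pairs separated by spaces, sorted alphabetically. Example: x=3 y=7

Answer: x=15

Derivation:
Step 1: thread B executes B1 (x = x * 3). Shared: x=9. PCs: A@0 B@1
Step 2: thread B executes B2 (x = x - 3). Shared: x=6. PCs: A@0 B@2
Step 3: thread A executes A1 (x = x + 3). Shared: x=9. PCs: A@1 B@2
Step 4: thread A executes A2 (x = x + 4). Shared: x=13. PCs: A@2 B@2
Step 5: thread B executes B3 (x = x + 2). Shared: x=15. PCs: A@2 B@3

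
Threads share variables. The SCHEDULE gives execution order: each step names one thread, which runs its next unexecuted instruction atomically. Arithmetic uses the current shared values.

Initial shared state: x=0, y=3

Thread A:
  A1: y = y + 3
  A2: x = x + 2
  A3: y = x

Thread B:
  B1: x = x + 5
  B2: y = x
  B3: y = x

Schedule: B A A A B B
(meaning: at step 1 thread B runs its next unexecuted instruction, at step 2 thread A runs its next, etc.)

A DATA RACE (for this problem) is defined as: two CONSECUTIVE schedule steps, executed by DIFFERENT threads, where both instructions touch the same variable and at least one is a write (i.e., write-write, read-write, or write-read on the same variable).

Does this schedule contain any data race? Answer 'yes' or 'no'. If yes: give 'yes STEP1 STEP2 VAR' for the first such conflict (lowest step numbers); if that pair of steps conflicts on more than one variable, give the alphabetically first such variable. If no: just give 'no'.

Answer: yes 4 5 y

Derivation:
Steps 1,2: B(r=x,w=x) vs A(r=y,w=y). No conflict.
Steps 2,3: same thread (A). No race.
Steps 3,4: same thread (A). No race.
Steps 4,5: A(y = x) vs B(y = x). RACE on y (W-W).
Steps 5,6: same thread (B). No race.
First conflict at steps 4,5.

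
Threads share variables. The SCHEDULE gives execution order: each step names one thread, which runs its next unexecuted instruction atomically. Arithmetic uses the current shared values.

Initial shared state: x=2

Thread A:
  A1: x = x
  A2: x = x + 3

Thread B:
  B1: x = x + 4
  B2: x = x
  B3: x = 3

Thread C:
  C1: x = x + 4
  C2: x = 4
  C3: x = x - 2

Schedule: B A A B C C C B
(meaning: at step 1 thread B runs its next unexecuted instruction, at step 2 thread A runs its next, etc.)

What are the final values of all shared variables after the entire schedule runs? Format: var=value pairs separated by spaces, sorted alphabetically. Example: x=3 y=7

Answer: x=3

Derivation:
Step 1: thread B executes B1 (x = x + 4). Shared: x=6. PCs: A@0 B@1 C@0
Step 2: thread A executes A1 (x = x). Shared: x=6. PCs: A@1 B@1 C@0
Step 3: thread A executes A2 (x = x + 3). Shared: x=9. PCs: A@2 B@1 C@0
Step 4: thread B executes B2 (x = x). Shared: x=9. PCs: A@2 B@2 C@0
Step 5: thread C executes C1 (x = x + 4). Shared: x=13. PCs: A@2 B@2 C@1
Step 6: thread C executes C2 (x = 4). Shared: x=4. PCs: A@2 B@2 C@2
Step 7: thread C executes C3 (x = x - 2). Shared: x=2. PCs: A@2 B@2 C@3
Step 8: thread B executes B3 (x = 3). Shared: x=3. PCs: A@2 B@3 C@3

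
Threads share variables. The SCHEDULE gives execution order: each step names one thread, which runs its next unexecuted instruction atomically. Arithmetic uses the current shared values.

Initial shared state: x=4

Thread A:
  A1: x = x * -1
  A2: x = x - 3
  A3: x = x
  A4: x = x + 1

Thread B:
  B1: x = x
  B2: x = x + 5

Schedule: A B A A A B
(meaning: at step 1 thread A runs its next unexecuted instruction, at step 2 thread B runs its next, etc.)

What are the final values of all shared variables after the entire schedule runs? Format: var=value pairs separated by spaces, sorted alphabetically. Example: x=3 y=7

Answer: x=-1

Derivation:
Step 1: thread A executes A1 (x = x * -1). Shared: x=-4. PCs: A@1 B@0
Step 2: thread B executes B1 (x = x). Shared: x=-4. PCs: A@1 B@1
Step 3: thread A executes A2 (x = x - 3). Shared: x=-7. PCs: A@2 B@1
Step 4: thread A executes A3 (x = x). Shared: x=-7. PCs: A@3 B@1
Step 5: thread A executes A4 (x = x + 1). Shared: x=-6. PCs: A@4 B@1
Step 6: thread B executes B2 (x = x + 5). Shared: x=-1. PCs: A@4 B@2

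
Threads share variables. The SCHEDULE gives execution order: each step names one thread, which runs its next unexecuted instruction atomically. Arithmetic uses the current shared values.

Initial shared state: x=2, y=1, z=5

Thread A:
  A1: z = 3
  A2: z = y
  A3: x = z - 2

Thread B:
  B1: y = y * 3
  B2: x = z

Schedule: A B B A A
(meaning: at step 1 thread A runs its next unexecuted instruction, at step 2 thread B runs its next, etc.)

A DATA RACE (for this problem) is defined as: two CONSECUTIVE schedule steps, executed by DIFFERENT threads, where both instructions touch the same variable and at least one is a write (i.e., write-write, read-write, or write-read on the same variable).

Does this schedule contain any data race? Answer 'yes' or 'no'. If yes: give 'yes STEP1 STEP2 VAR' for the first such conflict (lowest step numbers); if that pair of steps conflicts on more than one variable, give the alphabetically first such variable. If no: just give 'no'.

Steps 1,2: A(r=-,w=z) vs B(r=y,w=y). No conflict.
Steps 2,3: same thread (B). No race.
Steps 3,4: B(x = z) vs A(z = y). RACE on z (R-W).
Steps 4,5: same thread (A). No race.
First conflict at steps 3,4.

Answer: yes 3 4 z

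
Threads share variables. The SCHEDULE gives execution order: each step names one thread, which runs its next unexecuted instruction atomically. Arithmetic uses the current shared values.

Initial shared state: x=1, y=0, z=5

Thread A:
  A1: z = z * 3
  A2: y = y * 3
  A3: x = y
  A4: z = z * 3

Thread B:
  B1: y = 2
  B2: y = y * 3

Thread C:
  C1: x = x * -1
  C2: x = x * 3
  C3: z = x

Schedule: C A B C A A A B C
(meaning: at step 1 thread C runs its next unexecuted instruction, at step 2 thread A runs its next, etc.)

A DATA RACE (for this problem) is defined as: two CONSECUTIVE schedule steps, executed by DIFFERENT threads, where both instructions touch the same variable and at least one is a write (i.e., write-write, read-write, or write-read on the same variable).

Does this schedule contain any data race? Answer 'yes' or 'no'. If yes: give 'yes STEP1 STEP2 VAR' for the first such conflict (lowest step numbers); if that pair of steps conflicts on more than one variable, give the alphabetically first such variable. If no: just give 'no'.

Answer: no

Derivation:
Steps 1,2: C(r=x,w=x) vs A(r=z,w=z). No conflict.
Steps 2,3: A(r=z,w=z) vs B(r=-,w=y). No conflict.
Steps 3,4: B(r=-,w=y) vs C(r=x,w=x). No conflict.
Steps 4,5: C(r=x,w=x) vs A(r=y,w=y). No conflict.
Steps 5,6: same thread (A). No race.
Steps 6,7: same thread (A). No race.
Steps 7,8: A(r=z,w=z) vs B(r=y,w=y). No conflict.
Steps 8,9: B(r=y,w=y) vs C(r=x,w=z). No conflict.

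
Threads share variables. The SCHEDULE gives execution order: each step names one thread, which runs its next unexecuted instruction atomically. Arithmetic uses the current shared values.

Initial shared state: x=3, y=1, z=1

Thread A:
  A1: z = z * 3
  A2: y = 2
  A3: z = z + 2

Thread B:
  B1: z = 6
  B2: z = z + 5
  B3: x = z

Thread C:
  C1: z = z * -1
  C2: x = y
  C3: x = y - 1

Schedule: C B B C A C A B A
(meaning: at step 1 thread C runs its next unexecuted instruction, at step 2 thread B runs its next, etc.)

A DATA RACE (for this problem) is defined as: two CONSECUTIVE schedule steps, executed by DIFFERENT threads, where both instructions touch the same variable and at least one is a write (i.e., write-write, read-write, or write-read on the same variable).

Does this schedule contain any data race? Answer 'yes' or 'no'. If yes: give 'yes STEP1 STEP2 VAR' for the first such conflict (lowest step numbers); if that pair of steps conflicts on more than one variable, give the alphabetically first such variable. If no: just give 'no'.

Steps 1,2: C(z = z * -1) vs B(z = 6). RACE on z (W-W).
Steps 2,3: same thread (B). No race.
Steps 3,4: B(r=z,w=z) vs C(r=y,w=x). No conflict.
Steps 4,5: C(r=y,w=x) vs A(r=z,w=z). No conflict.
Steps 5,6: A(r=z,w=z) vs C(r=y,w=x). No conflict.
Steps 6,7: C(x = y - 1) vs A(y = 2). RACE on y (R-W).
Steps 7,8: A(r=-,w=y) vs B(r=z,w=x). No conflict.
Steps 8,9: B(x = z) vs A(z = z + 2). RACE on z (R-W).
First conflict at steps 1,2.

Answer: yes 1 2 z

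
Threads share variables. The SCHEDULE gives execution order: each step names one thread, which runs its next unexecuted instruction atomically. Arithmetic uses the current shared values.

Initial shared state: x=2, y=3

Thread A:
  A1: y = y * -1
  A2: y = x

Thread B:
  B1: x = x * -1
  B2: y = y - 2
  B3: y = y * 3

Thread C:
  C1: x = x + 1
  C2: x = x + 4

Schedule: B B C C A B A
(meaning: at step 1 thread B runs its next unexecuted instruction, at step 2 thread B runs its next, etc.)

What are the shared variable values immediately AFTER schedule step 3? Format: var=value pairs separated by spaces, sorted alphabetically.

Answer: x=-1 y=1

Derivation:
Step 1: thread B executes B1 (x = x * -1). Shared: x=-2 y=3. PCs: A@0 B@1 C@0
Step 2: thread B executes B2 (y = y - 2). Shared: x=-2 y=1. PCs: A@0 B@2 C@0
Step 3: thread C executes C1 (x = x + 1). Shared: x=-1 y=1. PCs: A@0 B@2 C@1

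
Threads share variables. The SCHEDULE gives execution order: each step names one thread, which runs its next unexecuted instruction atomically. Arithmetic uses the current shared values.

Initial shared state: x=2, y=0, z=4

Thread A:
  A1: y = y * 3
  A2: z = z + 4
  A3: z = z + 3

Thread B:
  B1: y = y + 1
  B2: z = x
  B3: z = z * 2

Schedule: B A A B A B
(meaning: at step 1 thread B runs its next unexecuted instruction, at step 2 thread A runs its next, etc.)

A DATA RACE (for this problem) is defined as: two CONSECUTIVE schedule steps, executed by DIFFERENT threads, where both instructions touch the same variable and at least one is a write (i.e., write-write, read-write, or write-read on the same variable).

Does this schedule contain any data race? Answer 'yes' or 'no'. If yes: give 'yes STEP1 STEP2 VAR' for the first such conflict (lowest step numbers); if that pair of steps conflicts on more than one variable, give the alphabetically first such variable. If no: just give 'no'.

Answer: yes 1 2 y

Derivation:
Steps 1,2: B(y = y + 1) vs A(y = y * 3). RACE on y (W-W).
Steps 2,3: same thread (A). No race.
Steps 3,4: A(z = z + 4) vs B(z = x). RACE on z (W-W).
Steps 4,5: B(z = x) vs A(z = z + 3). RACE on z (W-W).
Steps 5,6: A(z = z + 3) vs B(z = z * 2). RACE on z (W-W).
First conflict at steps 1,2.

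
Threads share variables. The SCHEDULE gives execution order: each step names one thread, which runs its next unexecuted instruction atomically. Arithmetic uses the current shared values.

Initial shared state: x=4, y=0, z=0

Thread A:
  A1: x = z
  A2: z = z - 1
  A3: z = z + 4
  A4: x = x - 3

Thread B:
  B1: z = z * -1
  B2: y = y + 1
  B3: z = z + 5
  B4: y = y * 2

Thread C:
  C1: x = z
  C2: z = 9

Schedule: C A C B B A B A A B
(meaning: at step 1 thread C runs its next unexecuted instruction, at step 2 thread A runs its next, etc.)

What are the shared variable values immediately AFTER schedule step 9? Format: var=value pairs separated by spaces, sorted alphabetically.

Step 1: thread C executes C1 (x = z). Shared: x=0 y=0 z=0. PCs: A@0 B@0 C@1
Step 2: thread A executes A1 (x = z). Shared: x=0 y=0 z=0. PCs: A@1 B@0 C@1
Step 3: thread C executes C2 (z = 9). Shared: x=0 y=0 z=9. PCs: A@1 B@0 C@2
Step 4: thread B executes B1 (z = z * -1). Shared: x=0 y=0 z=-9. PCs: A@1 B@1 C@2
Step 5: thread B executes B2 (y = y + 1). Shared: x=0 y=1 z=-9. PCs: A@1 B@2 C@2
Step 6: thread A executes A2 (z = z - 1). Shared: x=0 y=1 z=-10. PCs: A@2 B@2 C@2
Step 7: thread B executes B3 (z = z + 5). Shared: x=0 y=1 z=-5. PCs: A@2 B@3 C@2
Step 8: thread A executes A3 (z = z + 4). Shared: x=0 y=1 z=-1. PCs: A@3 B@3 C@2
Step 9: thread A executes A4 (x = x - 3). Shared: x=-3 y=1 z=-1. PCs: A@4 B@3 C@2

Answer: x=-3 y=1 z=-1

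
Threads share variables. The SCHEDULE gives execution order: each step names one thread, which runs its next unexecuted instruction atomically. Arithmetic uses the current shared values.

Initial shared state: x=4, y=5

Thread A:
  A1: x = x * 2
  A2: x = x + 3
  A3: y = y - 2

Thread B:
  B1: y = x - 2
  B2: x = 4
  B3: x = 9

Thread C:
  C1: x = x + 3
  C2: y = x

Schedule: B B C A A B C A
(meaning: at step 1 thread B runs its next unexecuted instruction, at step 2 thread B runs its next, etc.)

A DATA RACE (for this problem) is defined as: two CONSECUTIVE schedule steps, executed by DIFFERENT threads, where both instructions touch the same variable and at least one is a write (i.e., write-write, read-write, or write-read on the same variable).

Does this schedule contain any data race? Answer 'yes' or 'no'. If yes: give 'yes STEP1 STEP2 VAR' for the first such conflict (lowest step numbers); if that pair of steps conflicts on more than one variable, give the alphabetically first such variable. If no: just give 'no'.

Answer: yes 2 3 x

Derivation:
Steps 1,2: same thread (B). No race.
Steps 2,3: B(x = 4) vs C(x = x + 3). RACE on x (W-W).
Steps 3,4: C(x = x + 3) vs A(x = x * 2). RACE on x (W-W).
Steps 4,5: same thread (A). No race.
Steps 5,6: A(x = x + 3) vs B(x = 9). RACE on x (W-W).
Steps 6,7: B(x = 9) vs C(y = x). RACE on x (W-R).
Steps 7,8: C(y = x) vs A(y = y - 2). RACE on y (W-W).
First conflict at steps 2,3.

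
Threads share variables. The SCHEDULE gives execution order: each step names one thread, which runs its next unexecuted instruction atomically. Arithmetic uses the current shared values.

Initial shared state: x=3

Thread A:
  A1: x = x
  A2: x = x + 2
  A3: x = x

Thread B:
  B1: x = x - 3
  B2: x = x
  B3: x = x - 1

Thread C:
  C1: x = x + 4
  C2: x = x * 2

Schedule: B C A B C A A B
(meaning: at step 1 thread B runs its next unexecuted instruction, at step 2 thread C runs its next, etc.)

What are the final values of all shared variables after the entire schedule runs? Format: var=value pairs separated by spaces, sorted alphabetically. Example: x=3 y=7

Step 1: thread B executes B1 (x = x - 3). Shared: x=0. PCs: A@0 B@1 C@0
Step 2: thread C executes C1 (x = x + 4). Shared: x=4. PCs: A@0 B@1 C@1
Step 3: thread A executes A1 (x = x). Shared: x=4. PCs: A@1 B@1 C@1
Step 4: thread B executes B2 (x = x). Shared: x=4. PCs: A@1 B@2 C@1
Step 5: thread C executes C2 (x = x * 2). Shared: x=8. PCs: A@1 B@2 C@2
Step 6: thread A executes A2 (x = x + 2). Shared: x=10. PCs: A@2 B@2 C@2
Step 7: thread A executes A3 (x = x). Shared: x=10. PCs: A@3 B@2 C@2
Step 8: thread B executes B3 (x = x - 1). Shared: x=9. PCs: A@3 B@3 C@2

Answer: x=9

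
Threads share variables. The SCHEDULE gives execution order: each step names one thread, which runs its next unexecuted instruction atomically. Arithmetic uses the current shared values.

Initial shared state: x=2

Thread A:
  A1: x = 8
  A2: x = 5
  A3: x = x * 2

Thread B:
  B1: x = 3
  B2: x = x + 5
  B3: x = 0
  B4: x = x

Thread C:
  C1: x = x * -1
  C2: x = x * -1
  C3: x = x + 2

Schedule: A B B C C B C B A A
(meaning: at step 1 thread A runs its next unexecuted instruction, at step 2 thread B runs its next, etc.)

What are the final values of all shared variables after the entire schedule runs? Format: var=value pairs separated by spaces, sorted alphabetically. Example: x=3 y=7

Step 1: thread A executes A1 (x = 8). Shared: x=8. PCs: A@1 B@0 C@0
Step 2: thread B executes B1 (x = 3). Shared: x=3. PCs: A@1 B@1 C@0
Step 3: thread B executes B2 (x = x + 5). Shared: x=8. PCs: A@1 B@2 C@0
Step 4: thread C executes C1 (x = x * -1). Shared: x=-8. PCs: A@1 B@2 C@1
Step 5: thread C executes C2 (x = x * -1). Shared: x=8. PCs: A@1 B@2 C@2
Step 6: thread B executes B3 (x = 0). Shared: x=0. PCs: A@1 B@3 C@2
Step 7: thread C executes C3 (x = x + 2). Shared: x=2. PCs: A@1 B@3 C@3
Step 8: thread B executes B4 (x = x). Shared: x=2. PCs: A@1 B@4 C@3
Step 9: thread A executes A2 (x = 5). Shared: x=5. PCs: A@2 B@4 C@3
Step 10: thread A executes A3 (x = x * 2). Shared: x=10. PCs: A@3 B@4 C@3

Answer: x=10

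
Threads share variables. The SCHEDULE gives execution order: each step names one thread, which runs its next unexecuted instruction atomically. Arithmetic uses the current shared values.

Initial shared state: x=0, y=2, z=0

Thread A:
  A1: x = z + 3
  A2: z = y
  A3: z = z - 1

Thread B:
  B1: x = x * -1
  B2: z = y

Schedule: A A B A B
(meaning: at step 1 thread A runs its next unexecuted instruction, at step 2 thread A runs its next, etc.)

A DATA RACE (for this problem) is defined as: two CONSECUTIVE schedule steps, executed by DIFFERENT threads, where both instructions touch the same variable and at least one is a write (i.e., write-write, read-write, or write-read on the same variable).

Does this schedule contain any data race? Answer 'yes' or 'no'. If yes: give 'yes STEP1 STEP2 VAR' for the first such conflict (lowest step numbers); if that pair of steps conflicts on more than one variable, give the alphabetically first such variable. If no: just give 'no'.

Steps 1,2: same thread (A). No race.
Steps 2,3: A(r=y,w=z) vs B(r=x,w=x). No conflict.
Steps 3,4: B(r=x,w=x) vs A(r=z,w=z). No conflict.
Steps 4,5: A(z = z - 1) vs B(z = y). RACE on z (W-W).
First conflict at steps 4,5.

Answer: yes 4 5 z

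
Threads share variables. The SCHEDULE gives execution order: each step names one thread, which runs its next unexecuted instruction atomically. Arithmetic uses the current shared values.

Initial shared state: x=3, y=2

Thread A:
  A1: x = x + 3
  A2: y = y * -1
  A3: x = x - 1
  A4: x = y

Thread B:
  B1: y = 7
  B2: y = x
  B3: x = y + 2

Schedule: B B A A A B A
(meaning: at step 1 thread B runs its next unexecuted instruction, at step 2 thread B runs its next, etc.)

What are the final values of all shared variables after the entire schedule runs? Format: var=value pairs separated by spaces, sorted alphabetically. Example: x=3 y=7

Answer: x=-3 y=-3

Derivation:
Step 1: thread B executes B1 (y = 7). Shared: x=3 y=7. PCs: A@0 B@1
Step 2: thread B executes B2 (y = x). Shared: x=3 y=3. PCs: A@0 B@2
Step 3: thread A executes A1 (x = x + 3). Shared: x=6 y=3. PCs: A@1 B@2
Step 4: thread A executes A2 (y = y * -1). Shared: x=6 y=-3. PCs: A@2 B@2
Step 5: thread A executes A3 (x = x - 1). Shared: x=5 y=-3. PCs: A@3 B@2
Step 6: thread B executes B3 (x = y + 2). Shared: x=-1 y=-3. PCs: A@3 B@3
Step 7: thread A executes A4 (x = y). Shared: x=-3 y=-3. PCs: A@4 B@3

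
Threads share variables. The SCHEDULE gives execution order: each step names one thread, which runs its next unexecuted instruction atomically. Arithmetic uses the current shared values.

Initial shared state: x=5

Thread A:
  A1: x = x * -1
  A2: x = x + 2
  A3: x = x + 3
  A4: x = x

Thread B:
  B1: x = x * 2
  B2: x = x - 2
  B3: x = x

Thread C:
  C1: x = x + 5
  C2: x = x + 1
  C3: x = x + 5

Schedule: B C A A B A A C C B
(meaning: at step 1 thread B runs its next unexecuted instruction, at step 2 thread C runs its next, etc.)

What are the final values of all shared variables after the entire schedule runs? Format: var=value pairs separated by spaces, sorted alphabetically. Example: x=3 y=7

Answer: x=-6

Derivation:
Step 1: thread B executes B1 (x = x * 2). Shared: x=10. PCs: A@0 B@1 C@0
Step 2: thread C executes C1 (x = x + 5). Shared: x=15. PCs: A@0 B@1 C@1
Step 3: thread A executes A1 (x = x * -1). Shared: x=-15. PCs: A@1 B@1 C@1
Step 4: thread A executes A2 (x = x + 2). Shared: x=-13. PCs: A@2 B@1 C@1
Step 5: thread B executes B2 (x = x - 2). Shared: x=-15. PCs: A@2 B@2 C@1
Step 6: thread A executes A3 (x = x + 3). Shared: x=-12. PCs: A@3 B@2 C@1
Step 7: thread A executes A4 (x = x). Shared: x=-12. PCs: A@4 B@2 C@1
Step 8: thread C executes C2 (x = x + 1). Shared: x=-11. PCs: A@4 B@2 C@2
Step 9: thread C executes C3 (x = x + 5). Shared: x=-6. PCs: A@4 B@2 C@3
Step 10: thread B executes B3 (x = x). Shared: x=-6. PCs: A@4 B@3 C@3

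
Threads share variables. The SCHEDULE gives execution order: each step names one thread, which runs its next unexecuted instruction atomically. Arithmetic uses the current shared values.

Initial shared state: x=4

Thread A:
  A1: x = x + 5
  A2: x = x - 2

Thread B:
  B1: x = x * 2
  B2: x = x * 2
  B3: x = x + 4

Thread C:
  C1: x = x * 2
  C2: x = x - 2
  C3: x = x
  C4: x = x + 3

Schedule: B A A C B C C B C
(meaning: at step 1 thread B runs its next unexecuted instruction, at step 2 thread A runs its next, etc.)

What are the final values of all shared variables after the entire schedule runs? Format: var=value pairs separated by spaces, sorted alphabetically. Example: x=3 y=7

Answer: x=49

Derivation:
Step 1: thread B executes B1 (x = x * 2). Shared: x=8. PCs: A@0 B@1 C@0
Step 2: thread A executes A1 (x = x + 5). Shared: x=13. PCs: A@1 B@1 C@0
Step 3: thread A executes A2 (x = x - 2). Shared: x=11. PCs: A@2 B@1 C@0
Step 4: thread C executes C1 (x = x * 2). Shared: x=22. PCs: A@2 B@1 C@1
Step 5: thread B executes B2 (x = x * 2). Shared: x=44. PCs: A@2 B@2 C@1
Step 6: thread C executes C2 (x = x - 2). Shared: x=42. PCs: A@2 B@2 C@2
Step 7: thread C executes C3 (x = x). Shared: x=42. PCs: A@2 B@2 C@3
Step 8: thread B executes B3 (x = x + 4). Shared: x=46. PCs: A@2 B@3 C@3
Step 9: thread C executes C4 (x = x + 3). Shared: x=49. PCs: A@2 B@3 C@4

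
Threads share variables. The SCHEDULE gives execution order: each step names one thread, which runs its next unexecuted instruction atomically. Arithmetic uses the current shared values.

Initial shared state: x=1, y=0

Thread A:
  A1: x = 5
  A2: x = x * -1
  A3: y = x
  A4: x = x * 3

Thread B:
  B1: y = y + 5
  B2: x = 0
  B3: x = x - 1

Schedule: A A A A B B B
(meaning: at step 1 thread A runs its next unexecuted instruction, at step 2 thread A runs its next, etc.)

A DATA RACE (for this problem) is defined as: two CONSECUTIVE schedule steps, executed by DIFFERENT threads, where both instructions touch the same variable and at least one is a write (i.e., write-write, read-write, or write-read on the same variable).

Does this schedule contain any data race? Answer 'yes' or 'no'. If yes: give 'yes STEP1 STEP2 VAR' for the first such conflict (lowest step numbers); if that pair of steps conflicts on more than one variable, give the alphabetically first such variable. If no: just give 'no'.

Answer: no

Derivation:
Steps 1,2: same thread (A). No race.
Steps 2,3: same thread (A). No race.
Steps 3,4: same thread (A). No race.
Steps 4,5: A(r=x,w=x) vs B(r=y,w=y). No conflict.
Steps 5,6: same thread (B). No race.
Steps 6,7: same thread (B). No race.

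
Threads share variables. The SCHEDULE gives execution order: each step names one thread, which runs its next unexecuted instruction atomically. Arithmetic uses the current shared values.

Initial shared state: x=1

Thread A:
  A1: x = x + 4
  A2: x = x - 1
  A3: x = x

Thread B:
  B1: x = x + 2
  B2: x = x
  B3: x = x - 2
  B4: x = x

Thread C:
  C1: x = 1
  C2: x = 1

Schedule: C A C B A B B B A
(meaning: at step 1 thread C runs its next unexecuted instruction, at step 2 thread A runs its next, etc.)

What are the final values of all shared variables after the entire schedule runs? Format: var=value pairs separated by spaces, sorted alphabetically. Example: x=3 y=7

Answer: x=0

Derivation:
Step 1: thread C executes C1 (x = 1). Shared: x=1. PCs: A@0 B@0 C@1
Step 2: thread A executes A1 (x = x + 4). Shared: x=5. PCs: A@1 B@0 C@1
Step 3: thread C executes C2 (x = 1). Shared: x=1. PCs: A@1 B@0 C@2
Step 4: thread B executes B1 (x = x + 2). Shared: x=3. PCs: A@1 B@1 C@2
Step 5: thread A executes A2 (x = x - 1). Shared: x=2. PCs: A@2 B@1 C@2
Step 6: thread B executes B2 (x = x). Shared: x=2. PCs: A@2 B@2 C@2
Step 7: thread B executes B3 (x = x - 2). Shared: x=0. PCs: A@2 B@3 C@2
Step 8: thread B executes B4 (x = x). Shared: x=0. PCs: A@2 B@4 C@2
Step 9: thread A executes A3 (x = x). Shared: x=0. PCs: A@3 B@4 C@2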